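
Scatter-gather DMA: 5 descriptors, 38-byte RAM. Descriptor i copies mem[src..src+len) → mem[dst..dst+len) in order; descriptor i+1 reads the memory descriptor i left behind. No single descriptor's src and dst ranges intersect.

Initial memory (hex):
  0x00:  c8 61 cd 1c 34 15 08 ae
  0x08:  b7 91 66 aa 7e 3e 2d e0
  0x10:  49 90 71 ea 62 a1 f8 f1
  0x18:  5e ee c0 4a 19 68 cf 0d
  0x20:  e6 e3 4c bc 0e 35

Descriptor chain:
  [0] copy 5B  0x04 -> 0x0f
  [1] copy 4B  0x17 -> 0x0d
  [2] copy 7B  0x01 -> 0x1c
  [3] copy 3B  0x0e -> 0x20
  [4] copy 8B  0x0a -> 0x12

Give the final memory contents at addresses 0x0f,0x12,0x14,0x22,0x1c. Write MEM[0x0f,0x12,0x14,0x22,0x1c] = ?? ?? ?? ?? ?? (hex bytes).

[0] 0x04->0x0f len=5 : 34 15 08 ae b7
[1] 0x17->0x0d len=4 : f1 5e ee c0
[2] 0x01->0x1c len=7 : 61 cd 1c 34 15 08 ae
[3] 0x0e->0x20 len=3 : 5e ee c0
[4] 0x0a->0x12 len=8 : 66 aa 7e f1 5e ee c0 08
query mem[0x0f]=0xee, mem[0x12]=0x66, mem[0x14]=0x7e, mem[0x22]=0xc0, mem[0x1c]=0x61

MEM[0x0f,0x12,0x14,0x22,0x1c] = ee 66 7e c0 61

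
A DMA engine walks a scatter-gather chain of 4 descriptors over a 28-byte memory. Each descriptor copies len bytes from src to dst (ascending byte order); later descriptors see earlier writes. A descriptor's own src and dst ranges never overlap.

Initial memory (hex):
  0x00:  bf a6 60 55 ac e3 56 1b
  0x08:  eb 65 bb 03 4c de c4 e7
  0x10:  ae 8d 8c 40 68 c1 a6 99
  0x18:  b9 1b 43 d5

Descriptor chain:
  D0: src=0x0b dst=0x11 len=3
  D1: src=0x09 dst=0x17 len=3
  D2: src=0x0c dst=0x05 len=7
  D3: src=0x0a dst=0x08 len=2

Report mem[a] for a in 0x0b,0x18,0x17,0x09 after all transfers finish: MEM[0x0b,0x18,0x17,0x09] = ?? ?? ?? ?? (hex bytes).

[0] 0x0b->0x11 len=3 : 03 4c de
[1] 0x09->0x17 len=3 : 65 bb 03
[2] 0x0c->0x05 len=7 : 4c de c4 e7 ae 03 4c
[3] 0x0a->0x08 len=2 : 03 4c
query mem[0x0b]=0x4c, mem[0x18]=0xbb, mem[0x17]=0x65, mem[0x09]=0x4c

MEM[0x0b,0x18,0x17,0x09] = 4c bb 65 4c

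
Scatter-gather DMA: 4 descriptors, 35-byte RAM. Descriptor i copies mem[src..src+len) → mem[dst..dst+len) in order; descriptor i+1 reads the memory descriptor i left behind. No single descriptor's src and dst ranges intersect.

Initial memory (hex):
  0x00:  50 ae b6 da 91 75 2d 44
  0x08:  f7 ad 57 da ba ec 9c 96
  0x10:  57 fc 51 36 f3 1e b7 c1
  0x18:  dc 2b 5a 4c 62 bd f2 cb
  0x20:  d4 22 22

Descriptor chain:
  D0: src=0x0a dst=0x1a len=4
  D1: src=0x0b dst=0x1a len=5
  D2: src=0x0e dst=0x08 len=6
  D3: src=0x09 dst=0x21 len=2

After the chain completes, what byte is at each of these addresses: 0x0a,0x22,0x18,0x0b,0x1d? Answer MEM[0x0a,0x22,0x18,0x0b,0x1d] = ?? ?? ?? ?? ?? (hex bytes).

MEM[0x0a,0x22,0x18,0x0b,0x1d] = 57 57 dc fc 9c

#0 dst[0x1a+4] := {0x57,0xda,0xba,0xec}
#1 dst[0x1a+5] := {0xda,0xba,0xec,0x9c,0x96}
#2 dst[0x08+6] := {0x9c,0x96,0x57,0xfc,0x51,0x36}
#3 dst[0x21+2] := {0x96,0x57}
query mem[0x0a]=0x57, mem[0x22]=0x57, mem[0x18]=0xdc, mem[0x0b]=0xfc, mem[0x1d]=0x9c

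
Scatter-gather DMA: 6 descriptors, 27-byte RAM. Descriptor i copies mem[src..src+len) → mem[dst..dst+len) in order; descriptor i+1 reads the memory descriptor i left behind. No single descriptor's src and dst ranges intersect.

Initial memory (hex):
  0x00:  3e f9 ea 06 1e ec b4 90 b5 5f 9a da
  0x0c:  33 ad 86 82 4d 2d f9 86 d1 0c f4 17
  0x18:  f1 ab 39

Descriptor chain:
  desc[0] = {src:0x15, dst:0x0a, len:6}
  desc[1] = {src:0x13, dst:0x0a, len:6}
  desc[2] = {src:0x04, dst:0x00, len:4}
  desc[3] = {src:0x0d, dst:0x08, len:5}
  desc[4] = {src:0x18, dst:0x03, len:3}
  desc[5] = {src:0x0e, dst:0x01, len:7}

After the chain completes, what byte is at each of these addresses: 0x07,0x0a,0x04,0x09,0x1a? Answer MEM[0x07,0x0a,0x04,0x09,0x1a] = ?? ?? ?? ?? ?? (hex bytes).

MEM[0x07,0x0a,0x04,0x09,0x1a] = d1 f1 2d 17 39

  after D0: wrote 6B at 0x0a = 0cf417f1ab39
  after D1: wrote 6B at 0x0a = 86d10cf417f1
  after D2: wrote 4B at 0x00 = 1eecb490
  after D3: wrote 5B at 0x08 = f417f14d2d
  after D4: wrote 3B at 0x03 = f1ab39
  after D5: wrote 7B at 0x01 = 17f14d2df986d1
query mem[0x07]=0xd1, mem[0x0a]=0xf1, mem[0x04]=0x2d, mem[0x09]=0x17, mem[0x1a]=0x39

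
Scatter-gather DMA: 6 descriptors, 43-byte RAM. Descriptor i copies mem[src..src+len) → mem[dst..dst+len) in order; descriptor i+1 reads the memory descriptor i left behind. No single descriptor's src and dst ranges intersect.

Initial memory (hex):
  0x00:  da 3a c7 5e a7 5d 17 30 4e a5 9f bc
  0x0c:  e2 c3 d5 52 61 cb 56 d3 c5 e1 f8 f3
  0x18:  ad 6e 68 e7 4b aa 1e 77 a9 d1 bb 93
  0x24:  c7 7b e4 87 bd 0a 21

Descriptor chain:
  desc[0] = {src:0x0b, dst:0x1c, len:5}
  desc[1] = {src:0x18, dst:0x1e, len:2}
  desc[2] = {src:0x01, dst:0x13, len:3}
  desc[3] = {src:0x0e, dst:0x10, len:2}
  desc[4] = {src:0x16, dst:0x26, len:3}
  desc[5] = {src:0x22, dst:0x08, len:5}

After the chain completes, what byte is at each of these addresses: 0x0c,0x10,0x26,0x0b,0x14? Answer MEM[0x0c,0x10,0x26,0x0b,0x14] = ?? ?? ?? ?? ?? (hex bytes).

D0: mem[0x1c..0x20] <- [bc e2 c3 d5 52]
D1: mem[0x1e..0x1f] <- [ad 6e]
D2: mem[0x13..0x15] <- [3a c7 5e]
D3: mem[0x10..0x11] <- [d5 52]
D4: mem[0x26..0x28] <- [f8 f3 ad]
D5: mem[0x08..0x0c] <- [bb 93 c7 7b f8]
query mem[0x0c]=0xf8, mem[0x10]=0xd5, mem[0x26]=0xf8, mem[0x0b]=0x7b, mem[0x14]=0xc7

MEM[0x0c,0x10,0x26,0x0b,0x14] = f8 d5 f8 7b c7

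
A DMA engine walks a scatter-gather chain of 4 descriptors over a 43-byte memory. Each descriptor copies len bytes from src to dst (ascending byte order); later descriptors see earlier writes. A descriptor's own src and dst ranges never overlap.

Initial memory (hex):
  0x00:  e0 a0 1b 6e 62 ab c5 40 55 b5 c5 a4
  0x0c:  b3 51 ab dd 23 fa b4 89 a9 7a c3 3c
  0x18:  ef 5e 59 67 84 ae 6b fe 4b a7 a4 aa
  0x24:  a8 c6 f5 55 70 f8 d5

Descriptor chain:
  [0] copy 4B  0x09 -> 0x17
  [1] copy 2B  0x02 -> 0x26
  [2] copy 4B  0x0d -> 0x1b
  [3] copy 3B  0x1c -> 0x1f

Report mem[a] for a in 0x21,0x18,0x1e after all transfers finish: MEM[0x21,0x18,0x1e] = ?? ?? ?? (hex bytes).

MEM[0x21,0x18,0x1e] = 23 c5 23

[0] 0x09->0x17 len=4 : b5 c5 a4 b3
[1] 0x02->0x26 len=2 : 1b 6e
[2] 0x0d->0x1b len=4 : 51 ab dd 23
[3] 0x1c->0x1f len=3 : ab dd 23
query mem[0x21]=0x23, mem[0x18]=0xc5, mem[0x1e]=0x23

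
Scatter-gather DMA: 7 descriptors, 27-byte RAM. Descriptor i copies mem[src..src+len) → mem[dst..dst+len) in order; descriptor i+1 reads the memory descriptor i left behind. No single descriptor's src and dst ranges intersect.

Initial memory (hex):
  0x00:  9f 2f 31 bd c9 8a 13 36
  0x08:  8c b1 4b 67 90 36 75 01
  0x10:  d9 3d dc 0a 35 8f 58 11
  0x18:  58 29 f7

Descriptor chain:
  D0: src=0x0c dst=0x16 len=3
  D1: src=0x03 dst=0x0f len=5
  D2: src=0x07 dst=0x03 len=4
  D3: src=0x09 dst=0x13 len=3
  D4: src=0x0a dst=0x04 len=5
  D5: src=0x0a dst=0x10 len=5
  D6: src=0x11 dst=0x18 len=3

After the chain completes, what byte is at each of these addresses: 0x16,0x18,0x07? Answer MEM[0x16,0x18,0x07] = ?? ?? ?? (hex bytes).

MEM[0x16,0x18,0x07] = 90 67 36

[0] 0x0c->0x16 len=3 : 90 36 75
[1] 0x03->0x0f len=5 : bd c9 8a 13 36
[2] 0x07->0x03 len=4 : 36 8c b1 4b
[3] 0x09->0x13 len=3 : b1 4b 67
[4] 0x0a->0x04 len=5 : 4b 67 90 36 75
[5] 0x0a->0x10 len=5 : 4b 67 90 36 75
[6] 0x11->0x18 len=3 : 67 90 36
query mem[0x16]=0x90, mem[0x18]=0x67, mem[0x07]=0x36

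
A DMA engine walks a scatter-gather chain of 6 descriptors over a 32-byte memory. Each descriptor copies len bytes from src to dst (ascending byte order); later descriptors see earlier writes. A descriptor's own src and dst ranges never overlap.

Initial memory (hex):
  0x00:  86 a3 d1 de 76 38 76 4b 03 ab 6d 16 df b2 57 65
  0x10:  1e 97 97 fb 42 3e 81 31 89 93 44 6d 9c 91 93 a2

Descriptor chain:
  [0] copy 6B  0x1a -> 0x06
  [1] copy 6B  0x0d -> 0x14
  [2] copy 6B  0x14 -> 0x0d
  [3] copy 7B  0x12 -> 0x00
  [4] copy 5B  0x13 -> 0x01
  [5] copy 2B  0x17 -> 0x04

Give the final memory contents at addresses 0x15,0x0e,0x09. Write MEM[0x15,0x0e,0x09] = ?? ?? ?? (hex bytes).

#0 dst[0x06+6] := {0x44,0x6d,0x9c,0x91,0x93,0xa2}
#1 dst[0x14+6] := {0xb2,0x57,0x65,0x1e,0x97,0x97}
#2 dst[0x0d+6] := {0xb2,0x57,0x65,0x1e,0x97,0x97}
#3 dst[0x00+7] := {0x97,0xfb,0xb2,0x57,0x65,0x1e,0x97}
#4 dst[0x01+5] := {0xfb,0xb2,0x57,0x65,0x1e}
#5 dst[0x04+2] := {0x1e,0x97}
query mem[0x15]=0x57, mem[0x0e]=0x57, mem[0x09]=0x91

MEM[0x15,0x0e,0x09] = 57 57 91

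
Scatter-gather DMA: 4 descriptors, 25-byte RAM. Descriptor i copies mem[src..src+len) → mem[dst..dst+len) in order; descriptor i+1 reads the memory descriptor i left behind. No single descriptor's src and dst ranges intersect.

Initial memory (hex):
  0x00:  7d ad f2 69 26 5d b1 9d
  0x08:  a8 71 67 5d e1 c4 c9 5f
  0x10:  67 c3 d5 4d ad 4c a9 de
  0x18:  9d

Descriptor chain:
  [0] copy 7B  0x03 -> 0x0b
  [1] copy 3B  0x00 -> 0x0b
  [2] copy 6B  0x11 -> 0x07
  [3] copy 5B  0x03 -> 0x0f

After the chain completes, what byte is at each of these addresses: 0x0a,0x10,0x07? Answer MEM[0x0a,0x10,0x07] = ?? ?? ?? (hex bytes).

D0: mem[0x0b..0x11] <- [69 26 5d b1 9d a8 71]
D1: mem[0x0b..0x0d] <- [7d ad f2]
D2: mem[0x07..0x0c] <- [71 d5 4d ad 4c a9]
D3: mem[0x0f..0x13] <- [69 26 5d b1 71]
query mem[0x0a]=0xad, mem[0x10]=0x26, mem[0x07]=0x71

MEM[0x0a,0x10,0x07] = ad 26 71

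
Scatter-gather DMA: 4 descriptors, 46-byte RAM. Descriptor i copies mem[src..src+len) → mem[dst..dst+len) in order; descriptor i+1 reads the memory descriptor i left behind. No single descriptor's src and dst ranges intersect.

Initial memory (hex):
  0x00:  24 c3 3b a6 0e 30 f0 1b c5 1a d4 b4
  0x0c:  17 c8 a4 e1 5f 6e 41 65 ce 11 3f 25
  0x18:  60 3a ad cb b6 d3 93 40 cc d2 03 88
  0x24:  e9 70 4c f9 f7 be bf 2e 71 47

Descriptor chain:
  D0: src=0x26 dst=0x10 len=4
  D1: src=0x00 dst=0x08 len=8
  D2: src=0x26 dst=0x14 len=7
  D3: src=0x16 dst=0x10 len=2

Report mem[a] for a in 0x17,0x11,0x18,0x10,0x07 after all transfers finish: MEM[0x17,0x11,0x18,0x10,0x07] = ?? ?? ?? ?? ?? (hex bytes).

  after D0: wrote 4B at 0x10 = 4cf9f7be
  after D1: wrote 8B at 0x08 = 24c33ba60e30f01b
  after D2: wrote 7B at 0x14 = 4cf9f7bebf2e71
  after D3: wrote 2B at 0x10 = f7be
query mem[0x17]=0xbe, mem[0x11]=0xbe, mem[0x18]=0xbf, mem[0x10]=0xf7, mem[0x07]=0x1b

MEM[0x17,0x11,0x18,0x10,0x07] = be be bf f7 1b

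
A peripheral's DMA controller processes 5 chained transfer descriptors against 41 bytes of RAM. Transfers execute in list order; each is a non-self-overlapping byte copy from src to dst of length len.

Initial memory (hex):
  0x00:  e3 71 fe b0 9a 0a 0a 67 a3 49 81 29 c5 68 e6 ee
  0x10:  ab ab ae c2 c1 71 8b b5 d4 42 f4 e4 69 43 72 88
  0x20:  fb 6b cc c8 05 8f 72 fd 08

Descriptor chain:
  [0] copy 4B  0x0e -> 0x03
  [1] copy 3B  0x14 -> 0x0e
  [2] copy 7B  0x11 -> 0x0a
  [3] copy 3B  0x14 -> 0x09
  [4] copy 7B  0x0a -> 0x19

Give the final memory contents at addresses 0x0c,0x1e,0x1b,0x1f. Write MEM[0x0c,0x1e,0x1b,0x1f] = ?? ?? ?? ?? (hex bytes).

MEM[0x0c,0x1e,0x1b,0x1f] = c2 8b c2 b5

D0: mem[0x03..0x06] <- [e6 ee ab ab]
D1: mem[0x0e..0x10] <- [c1 71 8b]
D2: mem[0x0a..0x10] <- [ab ae c2 c1 71 8b b5]
D3: mem[0x09..0x0b] <- [c1 71 8b]
D4: mem[0x19..0x1f] <- [71 8b c2 c1 71 8b b5]
query mem[0x0c]=0xc2, mem[0x1e]=0x8b, mem[0x1b]=0xc2, mem[0x1f]=0xb5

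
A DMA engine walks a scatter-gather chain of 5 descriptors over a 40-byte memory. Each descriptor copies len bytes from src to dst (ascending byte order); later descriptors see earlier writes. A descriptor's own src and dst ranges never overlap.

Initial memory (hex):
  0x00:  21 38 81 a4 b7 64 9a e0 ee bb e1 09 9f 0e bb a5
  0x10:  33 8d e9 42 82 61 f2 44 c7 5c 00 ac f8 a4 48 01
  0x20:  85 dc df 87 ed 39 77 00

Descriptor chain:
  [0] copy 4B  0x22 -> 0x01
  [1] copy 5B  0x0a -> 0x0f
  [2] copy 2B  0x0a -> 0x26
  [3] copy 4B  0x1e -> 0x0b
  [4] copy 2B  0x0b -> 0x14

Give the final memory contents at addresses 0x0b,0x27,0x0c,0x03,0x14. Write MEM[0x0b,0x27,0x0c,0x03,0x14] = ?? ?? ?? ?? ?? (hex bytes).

MEM[0x0b,0x27,0x0c,0x03,0x14] = 48 09 01 ed 48

D0: mem[0x01..0x04] <- [df 87 ed 39]
D1: mem[0x0f..0x13] <- [e1 09 9f 0e bb]
D2: mem[0x26..0x27] <- [e1 09]
D3: mem[0x0b..0x0e] <- [48 01 85 dc]
D4: mem[0x14..0x15] <- [48 01]
query mem[0x0b]=0x48, mem[0x27]=0x09, mem[0x0c]=0x01, mem[0x03]=0xed, mem[0x14]=0x48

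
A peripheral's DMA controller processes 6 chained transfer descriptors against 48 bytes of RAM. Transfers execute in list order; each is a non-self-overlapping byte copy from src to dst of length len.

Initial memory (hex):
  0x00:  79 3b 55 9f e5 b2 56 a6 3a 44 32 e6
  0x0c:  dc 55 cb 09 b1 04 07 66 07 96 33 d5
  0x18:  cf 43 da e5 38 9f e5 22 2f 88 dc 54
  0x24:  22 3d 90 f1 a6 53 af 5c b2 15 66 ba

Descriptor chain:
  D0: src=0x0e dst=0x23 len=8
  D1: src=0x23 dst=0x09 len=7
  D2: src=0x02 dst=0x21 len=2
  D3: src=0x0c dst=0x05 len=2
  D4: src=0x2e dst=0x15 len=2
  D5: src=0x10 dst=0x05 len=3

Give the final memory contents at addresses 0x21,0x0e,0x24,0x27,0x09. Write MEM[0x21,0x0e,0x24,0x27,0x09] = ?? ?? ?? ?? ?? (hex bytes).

MEM[0x21,0x0e,0x24,0x27,0x09] = 55 66 09 07 cb

D0: mem[0x23..0x2a] <- [cb 09 b1 04 07 66 07 96]
D1: mem[0x09..0x0f] <- [cb 09 b1 04 07 66 07]
D2: mem[0x21..0x22] <- [55 9f]
D3: mem[0x05..0x06] <- [04 07]
D4: mem[0x15..0x16] <- [66 ba]
D5: mem[0x05..0x07] <- [b1 04 07]
query mem[0x21]=0x55, mem[0x0e]=0x66, mem[0x24]=0x09, mem[0x27]=0x07, mem[0x09]=0xcb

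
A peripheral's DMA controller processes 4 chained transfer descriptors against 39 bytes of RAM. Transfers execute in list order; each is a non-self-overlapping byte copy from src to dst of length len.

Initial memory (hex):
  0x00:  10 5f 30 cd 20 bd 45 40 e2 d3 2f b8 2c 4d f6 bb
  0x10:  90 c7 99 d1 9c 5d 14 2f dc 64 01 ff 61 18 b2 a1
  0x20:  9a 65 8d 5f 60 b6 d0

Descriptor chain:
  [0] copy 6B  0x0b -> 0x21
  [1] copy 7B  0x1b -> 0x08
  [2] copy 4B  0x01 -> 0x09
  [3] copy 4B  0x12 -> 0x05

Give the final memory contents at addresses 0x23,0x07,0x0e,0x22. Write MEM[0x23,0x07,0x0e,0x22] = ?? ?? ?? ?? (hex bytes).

MEM[0x23,0x07,0x0e,0x22] = 4d 9c b8 2c

[0] 0x0b->0x21 len=6 : b8 2c 4d f6 bb 90
[1] 0x1b->0x08 len=7 : ff 61 18 b2 a1 9a b8
[2] 0x01->0x09 len=4 : 5f 30 cd 20
[3] 0x12->0x05 len=4 : 99 d1 9c 5d
query mem[0x23]=0x4d, mem[0x07]=0x9c, mem[0x0e]=0xb8, mem[0x22]=0x2c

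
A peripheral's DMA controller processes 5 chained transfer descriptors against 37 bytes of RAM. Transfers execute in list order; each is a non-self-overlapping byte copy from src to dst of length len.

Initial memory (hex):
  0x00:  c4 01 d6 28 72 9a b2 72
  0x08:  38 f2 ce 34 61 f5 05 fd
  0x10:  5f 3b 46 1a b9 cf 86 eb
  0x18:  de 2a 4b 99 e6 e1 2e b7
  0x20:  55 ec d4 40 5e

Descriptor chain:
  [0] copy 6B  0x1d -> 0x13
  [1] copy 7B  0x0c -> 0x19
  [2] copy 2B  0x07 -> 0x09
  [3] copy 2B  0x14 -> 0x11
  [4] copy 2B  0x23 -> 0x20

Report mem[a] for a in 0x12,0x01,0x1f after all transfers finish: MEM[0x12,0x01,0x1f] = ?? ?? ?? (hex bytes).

MEM[0x12,0x01,0x1f] = b7 01 46

D0: mem[0x13..0x18] <- [e1 2e b7 55 ec d4]
D1: mem[0x19..0x1f] <- [61 f5 05 fd 5f 3b 46]
D2: mem[0x09..0x0a] <- [72 38]
D3: mem[0x11..0x12] <- [2e b7]
D4: mem[0x20..0x21] <- [40 5e]
query mem[0x12]=0xb7, mem[0x01]=0x01, mem[0x1f]=0x46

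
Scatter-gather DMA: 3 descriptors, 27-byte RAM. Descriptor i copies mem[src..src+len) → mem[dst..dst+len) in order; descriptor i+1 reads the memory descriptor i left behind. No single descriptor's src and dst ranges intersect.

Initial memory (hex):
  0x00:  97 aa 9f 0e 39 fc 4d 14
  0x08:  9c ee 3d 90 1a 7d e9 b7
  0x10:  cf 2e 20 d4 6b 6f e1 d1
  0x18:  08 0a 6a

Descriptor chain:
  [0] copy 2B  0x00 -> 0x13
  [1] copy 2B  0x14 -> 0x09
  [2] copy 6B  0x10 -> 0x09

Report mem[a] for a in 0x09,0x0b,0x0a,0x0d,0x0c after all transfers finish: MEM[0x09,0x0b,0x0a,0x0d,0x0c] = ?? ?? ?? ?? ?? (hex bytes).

MEM[0x09,0x0b,0x0a,0x0d,0x0c] = cf 20 2e aa 97

[0] 0x00->0x13 len=2 : 97 aa
[1] 0x14->0x09 len=2 : aa 6f
[2] 0x10->0x09 len=6 : cf 2e 20 97 aa 6f
query mem[0x09]=0xcf, mem[0x0b]=0x20, mem[0x0a]=0x2e, mem[0x0d]=0xaa, mem[0x0c]=0x97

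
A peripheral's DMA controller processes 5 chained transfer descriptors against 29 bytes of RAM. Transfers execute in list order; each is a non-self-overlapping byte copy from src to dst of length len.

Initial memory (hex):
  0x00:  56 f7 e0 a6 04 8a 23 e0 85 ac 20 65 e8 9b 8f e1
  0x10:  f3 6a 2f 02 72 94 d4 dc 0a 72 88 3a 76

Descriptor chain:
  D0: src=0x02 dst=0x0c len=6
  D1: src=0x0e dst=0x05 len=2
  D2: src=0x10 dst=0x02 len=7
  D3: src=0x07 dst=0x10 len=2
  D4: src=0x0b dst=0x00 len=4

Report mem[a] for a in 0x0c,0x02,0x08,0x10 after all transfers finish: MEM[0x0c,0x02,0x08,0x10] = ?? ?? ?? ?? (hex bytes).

MEM[0x0c,0x02,0x08,0x10] = e0 a6 d4 94

#0 dst[0x0c+6] := {0xe0,0xa6,0x04,0x8a,0x23,0xe0}
#1 dst[0x05+2] := {0x04,0x8a}
#2 dst[0x02+7] := {0x23,0xe0,0x2f,0x02,0x72,0x94,0xd4}
#3 dst[0x10+2] := {0x94,0xd4}
#4 dst[0x00+4] := {0x65,0xe0,0xa6,0x04}
query mem[0x0c]=0xe0, mem[0x02]=0xa6, mem[0x08]=0xd4, mem[0x10]=0x94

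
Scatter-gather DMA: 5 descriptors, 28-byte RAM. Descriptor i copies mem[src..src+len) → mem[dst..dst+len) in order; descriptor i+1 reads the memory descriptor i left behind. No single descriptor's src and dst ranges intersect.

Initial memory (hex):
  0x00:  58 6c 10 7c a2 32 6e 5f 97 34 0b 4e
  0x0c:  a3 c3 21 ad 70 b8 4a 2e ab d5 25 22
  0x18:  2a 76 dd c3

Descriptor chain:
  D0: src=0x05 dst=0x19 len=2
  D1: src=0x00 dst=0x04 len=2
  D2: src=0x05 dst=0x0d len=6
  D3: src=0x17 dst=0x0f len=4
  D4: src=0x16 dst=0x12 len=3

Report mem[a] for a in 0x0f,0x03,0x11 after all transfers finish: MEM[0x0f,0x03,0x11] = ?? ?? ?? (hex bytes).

MEM[0x0f,0x03,0x11] = 22 7c 32

[0] 0x05->0x19 len=2 : 32 6e
[1] 0x00->0x04 len=2 : 58 6c
[2] 0x05->0x0d len=6 : 6c 6e 5f 97 34 0b
[3] 0x17->0x0f len=4 : 22 2a 32 6e
[4] 0x16->0x12 len=3 : 25 22 2a
query mem[0x0f]=0x22, mem[0x03]=0x7c, mem[0x11]=0x32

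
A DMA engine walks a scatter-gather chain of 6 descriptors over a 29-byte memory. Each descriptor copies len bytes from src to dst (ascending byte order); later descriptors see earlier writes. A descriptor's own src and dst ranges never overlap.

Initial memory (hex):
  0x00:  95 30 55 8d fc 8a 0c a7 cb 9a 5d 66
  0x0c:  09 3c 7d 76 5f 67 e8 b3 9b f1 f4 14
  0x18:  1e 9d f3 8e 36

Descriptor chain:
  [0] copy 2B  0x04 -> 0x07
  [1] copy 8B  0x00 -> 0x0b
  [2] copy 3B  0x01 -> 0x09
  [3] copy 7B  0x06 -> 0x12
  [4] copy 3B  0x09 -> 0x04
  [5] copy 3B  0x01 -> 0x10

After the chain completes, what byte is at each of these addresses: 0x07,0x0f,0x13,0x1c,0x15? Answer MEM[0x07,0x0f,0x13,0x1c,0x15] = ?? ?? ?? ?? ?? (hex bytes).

MEM[0x07,0x0f,0x13,0x1c,0x15] = fc fc fc 36 30

D0: mem[0x07..0x08] <- [fc 8a]
D1: mem[0x0b..0x12] <- [95 30 55 8d fc 8a 0c fc]
D2: mem[0x09..0x0b] <- [30 55 8d]
D3: mem[0x12..0x18] <- [0c fc 8a 30 55 8d 30]
D4: mem[0x04..0x06] <- [30 55 8d]
D5: mem[0x10..0x12] <- [30 55 8d]
query mem[0x07]=0xfc, mem[0x0f]=0xfc, mem[0x13]=0xfc, mem[0x1c]=0x36, mem[0x15]=0x30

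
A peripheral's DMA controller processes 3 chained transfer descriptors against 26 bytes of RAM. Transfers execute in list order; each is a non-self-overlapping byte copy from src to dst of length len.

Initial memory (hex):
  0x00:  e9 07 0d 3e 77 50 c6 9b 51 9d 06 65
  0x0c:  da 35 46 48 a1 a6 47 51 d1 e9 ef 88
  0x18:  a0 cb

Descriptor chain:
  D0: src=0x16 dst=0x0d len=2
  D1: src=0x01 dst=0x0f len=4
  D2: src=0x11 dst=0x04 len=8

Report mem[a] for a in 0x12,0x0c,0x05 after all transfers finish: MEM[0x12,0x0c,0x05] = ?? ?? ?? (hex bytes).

MEM[0x12,0x0c,0x05] = 77 da 77

D0: mem[0x0d..0x0e] <- [ef 88]
D1: mem[0x0f..0x12] <- [07 0d 3e 77]
D2: mem[0x04..0x0b] <- [3e 77 51 d1 e9 ef 88 a0]
query mem[0x12]=0x77, mem[0x0c]=0xda, mem[0x05]=0x77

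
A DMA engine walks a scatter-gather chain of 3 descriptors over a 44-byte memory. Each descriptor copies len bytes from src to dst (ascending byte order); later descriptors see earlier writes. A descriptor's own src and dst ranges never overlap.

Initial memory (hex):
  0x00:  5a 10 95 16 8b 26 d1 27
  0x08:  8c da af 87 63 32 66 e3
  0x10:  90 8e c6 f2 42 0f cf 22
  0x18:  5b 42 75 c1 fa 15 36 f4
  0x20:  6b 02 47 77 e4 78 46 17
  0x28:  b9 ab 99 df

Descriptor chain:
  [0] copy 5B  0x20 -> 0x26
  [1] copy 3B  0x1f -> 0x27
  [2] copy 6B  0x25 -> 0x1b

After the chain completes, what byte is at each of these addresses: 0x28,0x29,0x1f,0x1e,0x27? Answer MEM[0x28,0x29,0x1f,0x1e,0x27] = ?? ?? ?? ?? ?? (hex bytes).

MEM[0x28,0x29,0x1f,0x1e,0x27] = 6b 02 02 6b f4

#0 dst[0x26+5] := {0x6b,0x02,0x47,0x77,0xe4}
#1 dst[0x27+3] := {0xf4,0x6b,0x02}
#2 dst[0x1b+6] := {0x78,0x6b,0xf4,0x6b,0x02,0xe4}
query mem[0x28]=0x6b, mem[0x29]=0x02, mem[0x1f]=0x02, mem[0x1e]=0x6b, mem[0x27]=0xf4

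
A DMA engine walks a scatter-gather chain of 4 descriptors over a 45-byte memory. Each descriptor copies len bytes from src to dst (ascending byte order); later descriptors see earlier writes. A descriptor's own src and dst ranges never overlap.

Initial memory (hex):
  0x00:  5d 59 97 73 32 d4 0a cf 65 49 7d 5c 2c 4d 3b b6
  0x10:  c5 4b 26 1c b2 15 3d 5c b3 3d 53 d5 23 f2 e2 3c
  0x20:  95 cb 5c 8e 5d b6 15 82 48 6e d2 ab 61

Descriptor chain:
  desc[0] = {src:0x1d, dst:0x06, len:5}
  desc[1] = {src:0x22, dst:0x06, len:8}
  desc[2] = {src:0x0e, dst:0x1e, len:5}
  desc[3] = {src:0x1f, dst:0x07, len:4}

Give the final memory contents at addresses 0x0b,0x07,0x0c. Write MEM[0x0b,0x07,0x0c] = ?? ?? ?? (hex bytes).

  after D0: wrote 5B at 0x06 = f2e23c95cb
  after D1: wrote 8B at 0x06 = 5c8e5db61582486e
  after D2: wrote 5B at 0x1e = 3bb6c54b26
  after D3: wrote 4B at 0x07 = b6c54b26
query mem[0x0b]=0x82, mem[0x07]=0xb6, mem[0x0c]=0x48

MEM[0x0b,0x07,0x0c] = 82 b6 48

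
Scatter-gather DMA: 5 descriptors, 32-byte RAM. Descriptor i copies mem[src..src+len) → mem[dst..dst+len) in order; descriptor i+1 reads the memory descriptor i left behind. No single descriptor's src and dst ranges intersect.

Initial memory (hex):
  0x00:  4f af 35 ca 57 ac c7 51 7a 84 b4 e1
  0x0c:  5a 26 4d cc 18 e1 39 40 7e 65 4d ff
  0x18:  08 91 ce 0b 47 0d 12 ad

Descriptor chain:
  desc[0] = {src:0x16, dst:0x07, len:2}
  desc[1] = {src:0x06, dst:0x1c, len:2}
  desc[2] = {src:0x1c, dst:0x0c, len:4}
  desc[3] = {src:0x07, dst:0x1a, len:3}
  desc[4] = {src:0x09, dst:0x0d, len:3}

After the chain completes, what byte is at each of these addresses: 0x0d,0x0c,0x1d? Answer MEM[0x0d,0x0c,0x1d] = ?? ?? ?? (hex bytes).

D0: mem[0x07..0x08] <- [4d ff]
D1: mem[0x1c..0x1d] <- [c7 4d]
D2: mem[0x0c..0x0f] <- [c7 4d 12 ad]
D3: mem[0x1a..0x1c] <- [4d ff 84]
D4: mem[0x0d..0x0f] <- [84 b4 e1]
query mem[0x0d]=0x84, mem[0x0c]=0xc7, mem[0x1d]=0x4d

MEM[0x0d,0x0c,0x1d] = 84 c7 4d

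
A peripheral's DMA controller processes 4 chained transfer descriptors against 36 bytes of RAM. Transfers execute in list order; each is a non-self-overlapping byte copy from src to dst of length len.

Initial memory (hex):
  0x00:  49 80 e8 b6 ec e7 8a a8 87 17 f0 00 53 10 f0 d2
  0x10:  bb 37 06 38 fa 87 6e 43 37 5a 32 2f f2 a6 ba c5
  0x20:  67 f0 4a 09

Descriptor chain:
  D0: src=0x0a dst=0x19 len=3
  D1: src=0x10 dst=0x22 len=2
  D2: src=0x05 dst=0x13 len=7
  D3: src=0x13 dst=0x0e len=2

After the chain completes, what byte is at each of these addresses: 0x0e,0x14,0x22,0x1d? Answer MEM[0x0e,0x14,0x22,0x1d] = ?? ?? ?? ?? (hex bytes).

[0] 0x0a->0x19 len=3 : f0 00 53
[1] 0x10->0x22 len=2 : bb 37
[2] 0x05->0x13 len=7 : e7 8a a8 87 17 f0 00
[3] 0x13->0x0e len=2 : e7 8a
query mem[0x0e]=0xe7, mem[0x14]=0x8a, mem[0x22]=0xbb, mem[0x1d]=0xa6

MEM[0x0e,0x14,0x22,0x1d] = e7 8a bb a6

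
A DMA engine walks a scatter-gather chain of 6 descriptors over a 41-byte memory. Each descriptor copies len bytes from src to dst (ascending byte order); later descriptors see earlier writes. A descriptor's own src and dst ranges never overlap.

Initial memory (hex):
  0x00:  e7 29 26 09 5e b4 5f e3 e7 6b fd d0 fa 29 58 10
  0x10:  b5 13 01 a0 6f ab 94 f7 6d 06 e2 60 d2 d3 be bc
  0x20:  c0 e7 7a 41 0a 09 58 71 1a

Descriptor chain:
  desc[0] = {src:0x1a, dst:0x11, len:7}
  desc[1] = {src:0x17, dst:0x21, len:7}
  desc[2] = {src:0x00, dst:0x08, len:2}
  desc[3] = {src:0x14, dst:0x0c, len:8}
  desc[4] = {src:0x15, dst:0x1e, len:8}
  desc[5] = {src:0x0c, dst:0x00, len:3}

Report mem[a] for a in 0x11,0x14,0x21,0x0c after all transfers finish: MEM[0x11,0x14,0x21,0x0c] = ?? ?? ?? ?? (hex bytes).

MEM[0x11,0x14,0x21,0x0c] = 06 d3 6d d3

D0: mem[0x11..0x17] <- [e2 60 d2 d3 be bc c0]
D1: mem[0x21..0x27] <- [c0 6d 06 e2 60 d2 d3]
D2: mem[0x08..0x09] <- [e7 29]
D3: mem[0x0c..0x13] <- [d3 be bc c0 6d 06 e2 60]
D4: mem[0x1e..0x25] <- [be bc c0 6d 06 e2 60 d2]
D5: mem[0x00..0x02] <- [d3 be bc]
query mem[0x11]=0x06, mem[0x14]=0xd3, mem[0x21]=0x6d, mem[0x0c]=0xd3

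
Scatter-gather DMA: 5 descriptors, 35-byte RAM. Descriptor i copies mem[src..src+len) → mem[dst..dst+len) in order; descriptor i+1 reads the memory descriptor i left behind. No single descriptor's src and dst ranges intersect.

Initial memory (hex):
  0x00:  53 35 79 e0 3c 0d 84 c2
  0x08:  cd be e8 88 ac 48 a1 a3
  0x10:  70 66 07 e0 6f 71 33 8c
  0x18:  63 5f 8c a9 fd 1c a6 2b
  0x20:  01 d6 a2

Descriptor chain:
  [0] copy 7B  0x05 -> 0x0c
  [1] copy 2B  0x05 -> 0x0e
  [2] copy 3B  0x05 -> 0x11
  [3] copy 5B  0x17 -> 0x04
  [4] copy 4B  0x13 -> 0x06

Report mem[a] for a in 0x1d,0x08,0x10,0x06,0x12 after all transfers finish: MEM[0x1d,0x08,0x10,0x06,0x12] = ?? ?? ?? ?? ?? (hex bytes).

D0: mem[0x0c..0x12] <- [0d 84 c2 cd be e8 88]
D1: mem[0x0e..0x0f] <- [0d 84]
D2: mem[0x11..0x13] <- [0d 84 c2]
D3: mem[0x04..0x08] <- [8c 63 5f 8c a9]
D4: mem[0x06..0x09] <- [c2 6f 71 33]
query mem[0x1d]=0x1c, mem[0x08]=0x71, mem[0x10]=0xbe, mem[0x06]=0xc2, mem[0x12]=0x84

MEM[0x1d,0x08,0x10,0x06,0x12] = 1c 71 be c2 84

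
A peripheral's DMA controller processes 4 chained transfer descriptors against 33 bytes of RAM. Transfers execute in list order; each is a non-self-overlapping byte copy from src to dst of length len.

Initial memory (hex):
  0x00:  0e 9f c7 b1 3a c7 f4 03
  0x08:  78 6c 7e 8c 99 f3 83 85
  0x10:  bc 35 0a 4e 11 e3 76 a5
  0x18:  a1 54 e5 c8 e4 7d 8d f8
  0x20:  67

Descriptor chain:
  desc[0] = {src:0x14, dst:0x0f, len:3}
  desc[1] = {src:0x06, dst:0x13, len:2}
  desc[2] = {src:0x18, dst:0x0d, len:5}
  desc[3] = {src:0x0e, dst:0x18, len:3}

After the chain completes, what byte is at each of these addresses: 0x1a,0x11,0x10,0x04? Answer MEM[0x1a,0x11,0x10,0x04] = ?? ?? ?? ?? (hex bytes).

MEM[0x1a,0x11,0x10,0x04] = c8 e4 c8 3a

[0] 0x14->0x0f len=3 : 11 e3 76
[1] 0x06->0x13 len=2 : f4 03
[2] 0x18->0x0d len=5 : a1 54 e5 c8 e4
[3] 0x0e->0x18 len=3 : 54 e5 c8
query mem[0x1a]=0xc8, mem[0x11]=0xe4, mem[0x10]=0xc8, mem[0x04]=0x3a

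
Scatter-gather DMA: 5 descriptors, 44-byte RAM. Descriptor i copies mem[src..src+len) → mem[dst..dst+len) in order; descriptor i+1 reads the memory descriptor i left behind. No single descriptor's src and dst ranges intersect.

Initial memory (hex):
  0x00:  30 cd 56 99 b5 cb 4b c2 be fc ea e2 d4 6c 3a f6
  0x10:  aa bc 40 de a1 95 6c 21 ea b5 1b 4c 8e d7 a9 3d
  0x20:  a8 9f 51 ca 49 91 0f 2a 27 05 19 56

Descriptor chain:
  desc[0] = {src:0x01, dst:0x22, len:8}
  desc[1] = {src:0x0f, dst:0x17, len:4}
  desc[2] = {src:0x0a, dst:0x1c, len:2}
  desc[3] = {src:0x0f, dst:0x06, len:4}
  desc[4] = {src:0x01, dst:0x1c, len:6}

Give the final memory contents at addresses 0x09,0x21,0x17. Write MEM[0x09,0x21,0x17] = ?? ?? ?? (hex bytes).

MEM[0x09,0x21,0x17] = 40 f6 f6

D0: mem[0x22..0x29] <- [cd 56 99 b5 cb 4b c2 be]
D1: mem[0x17..0x1a] <- [f6 aa bc 40]
D2: mem[0x1c..0x1d] <- [ea e2]
D3: mem[0x06..0x09] <- [f6 aa bc 40]
D4: mem[0x1c..0x21] <- [cd 56 99 b5 cb f6]
query mem[0x09]=0x40, mem[0x21]=0xf6, mem[0x17]=0xf6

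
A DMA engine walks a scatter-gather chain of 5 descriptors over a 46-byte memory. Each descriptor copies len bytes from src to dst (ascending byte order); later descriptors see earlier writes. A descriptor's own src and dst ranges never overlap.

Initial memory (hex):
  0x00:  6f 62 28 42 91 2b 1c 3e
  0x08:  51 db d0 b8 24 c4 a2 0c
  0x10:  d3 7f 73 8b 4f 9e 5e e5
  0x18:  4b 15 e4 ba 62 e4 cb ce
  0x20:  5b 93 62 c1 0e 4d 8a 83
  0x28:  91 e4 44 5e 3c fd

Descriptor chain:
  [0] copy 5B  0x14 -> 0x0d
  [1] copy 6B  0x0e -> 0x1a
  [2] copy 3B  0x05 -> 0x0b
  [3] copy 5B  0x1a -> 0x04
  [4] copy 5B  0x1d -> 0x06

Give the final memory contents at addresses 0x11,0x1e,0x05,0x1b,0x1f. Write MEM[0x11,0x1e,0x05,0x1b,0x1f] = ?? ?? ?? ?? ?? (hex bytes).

MEM[0x11,0x1e,0x05,0x1b,0x1f] = 4b 73 5e 5e 8b

  after D0: wrote 5B at 0x0d = 4f9e5ee54b
  after D1: wrote 6B at 0x1a = 9e5ee54b738b
  after D2: wrote 3B at 0x0b = 2b1c3e
  after D3: wrote 5B at 0x04 = 9e5ee54b73
  after D4: wrote 5B at 0x06 = 4b738b5b93
query mem[0x11]=0x4b, mem[0x1e]=0x73, mem[0x05]=0x5e, mem[0x1b]=0x5e, mem[0x1f]=0x8b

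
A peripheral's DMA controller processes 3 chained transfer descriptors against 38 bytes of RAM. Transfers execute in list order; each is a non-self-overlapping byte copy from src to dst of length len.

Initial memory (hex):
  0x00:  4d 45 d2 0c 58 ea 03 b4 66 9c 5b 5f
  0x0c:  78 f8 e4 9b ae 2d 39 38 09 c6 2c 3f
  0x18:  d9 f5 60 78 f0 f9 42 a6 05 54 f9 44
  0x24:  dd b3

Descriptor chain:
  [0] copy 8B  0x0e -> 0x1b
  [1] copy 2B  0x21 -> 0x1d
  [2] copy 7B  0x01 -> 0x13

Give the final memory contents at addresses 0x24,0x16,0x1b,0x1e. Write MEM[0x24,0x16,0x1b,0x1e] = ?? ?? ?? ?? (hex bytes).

  after D0: wrote 8B at 0x1b = e49bae2d393809c6
  after D1: wrote 2B at 0x1d = 09c6
  after D2: wrote 7B at 0x13 = 45d20c58ea03b4
query mem[0x24]=0xdd, mem[0x16]=0x58, mem[0x1b]=0xe4, mem[0x1e]=0xc6

MEM[0x24,0x16,0x1b,0x1e] = dd 58 e4 c6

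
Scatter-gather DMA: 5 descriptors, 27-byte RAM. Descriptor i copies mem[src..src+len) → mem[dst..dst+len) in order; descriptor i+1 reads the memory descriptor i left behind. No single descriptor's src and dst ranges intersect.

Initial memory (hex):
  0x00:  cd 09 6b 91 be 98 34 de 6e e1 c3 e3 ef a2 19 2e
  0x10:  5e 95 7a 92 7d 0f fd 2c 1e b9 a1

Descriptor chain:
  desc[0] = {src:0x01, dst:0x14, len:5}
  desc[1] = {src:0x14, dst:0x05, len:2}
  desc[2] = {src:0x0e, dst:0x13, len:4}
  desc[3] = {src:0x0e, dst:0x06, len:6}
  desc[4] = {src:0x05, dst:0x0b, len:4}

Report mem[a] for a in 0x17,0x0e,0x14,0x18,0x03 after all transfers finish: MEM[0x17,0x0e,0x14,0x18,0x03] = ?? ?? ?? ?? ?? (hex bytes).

MEM[0x17,0x0e,0x14,0x18,0x03] = be 5e 2e 98 91

  after D0: wrote 5B at 0x14 = 096b91be98
  after D1: wrote 2B at 0x05 = 096b
  after D2: wrote 4B at 0x13 = 192e5e95
  after D3: wrote 6B at 0x06 = 192e5e957a19
  after D4: wrote 4B at 0x0b = 09192e5e
query mem[0x17]=0xbe, mem[0x0e]=0x5e, mem[0x14]=0x2e, mem[0x18]=0x98, mem[0x03]=0x91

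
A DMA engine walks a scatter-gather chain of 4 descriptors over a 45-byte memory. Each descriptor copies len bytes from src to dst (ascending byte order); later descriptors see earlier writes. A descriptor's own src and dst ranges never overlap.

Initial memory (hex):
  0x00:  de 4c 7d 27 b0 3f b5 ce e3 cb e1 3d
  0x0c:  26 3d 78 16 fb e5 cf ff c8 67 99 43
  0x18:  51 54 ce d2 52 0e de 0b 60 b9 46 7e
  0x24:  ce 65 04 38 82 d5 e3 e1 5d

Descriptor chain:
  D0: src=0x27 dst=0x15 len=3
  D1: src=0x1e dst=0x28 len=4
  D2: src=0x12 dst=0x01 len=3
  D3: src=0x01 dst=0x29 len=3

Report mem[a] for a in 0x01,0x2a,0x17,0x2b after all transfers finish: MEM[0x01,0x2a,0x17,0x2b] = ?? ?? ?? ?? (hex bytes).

D0: mem[0x15..0x17] <- [38 82 d5]
D1: mem[0x28..0x2b] <- [de 0b 60 b9]
D2: mem[0x01..0x03] <- [cf ff c8]
D3: mem[0x29..0x2b] <- [cf ff c8]
query mem[0x01]=0xcf, mem[0x2a]=0xff, mem[0x17]=0xd5, mem[0x2b]=0xc8

MEM[0x01,0x2a,0x17,0x2b] = cf ff d5 c8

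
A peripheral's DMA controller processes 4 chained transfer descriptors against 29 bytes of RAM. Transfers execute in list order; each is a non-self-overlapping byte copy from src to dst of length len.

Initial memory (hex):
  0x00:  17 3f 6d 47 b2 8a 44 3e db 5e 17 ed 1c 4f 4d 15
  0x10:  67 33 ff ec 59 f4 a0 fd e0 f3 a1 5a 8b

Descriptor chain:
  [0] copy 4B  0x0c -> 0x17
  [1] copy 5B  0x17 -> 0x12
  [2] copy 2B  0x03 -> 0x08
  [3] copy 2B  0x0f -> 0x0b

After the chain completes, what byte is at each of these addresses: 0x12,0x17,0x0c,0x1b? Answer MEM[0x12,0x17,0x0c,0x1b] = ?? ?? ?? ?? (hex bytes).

MEM[0x12,0x17,0x0c,0x1b] = 1c 1c 67 5a

[0] 0x0c->0x17 len=4 : 1c 4f 4d 15
[1] 0x17->0x12 len=5 : 1c 4f 4d 15 5a
[2] 0x03->0x08 len=2 : 47 b2
[3] 0x0f->0x0b len=2 : 15 67
query mem[0x12]=0x1c, mem[0x17]=0x1c, mem[0x0c]=0x67, mem[0x1b]=0x5a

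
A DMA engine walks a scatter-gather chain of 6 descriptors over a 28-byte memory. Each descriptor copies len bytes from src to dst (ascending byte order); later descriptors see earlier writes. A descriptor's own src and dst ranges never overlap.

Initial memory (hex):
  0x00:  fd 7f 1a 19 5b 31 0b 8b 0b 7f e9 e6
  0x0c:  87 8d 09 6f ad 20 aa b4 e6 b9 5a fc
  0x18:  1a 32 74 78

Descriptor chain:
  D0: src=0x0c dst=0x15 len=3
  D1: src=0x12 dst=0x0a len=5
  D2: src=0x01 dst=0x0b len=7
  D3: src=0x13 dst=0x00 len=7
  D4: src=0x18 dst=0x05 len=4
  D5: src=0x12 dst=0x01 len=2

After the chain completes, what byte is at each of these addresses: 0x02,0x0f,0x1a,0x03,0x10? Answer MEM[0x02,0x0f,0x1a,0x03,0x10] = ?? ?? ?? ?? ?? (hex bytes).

MEM[0x02,0x0f,0x1a,0x03,0x10] = b4 31 74 8d 0b

D0: mem[0x15..0x17] <- [87 8d 09]
D1: mem[0x0a..0x0e] <- [aa b4 e6 87 8d]
D2: mem[0x0b..0x11] <- [7f 1a 19 5b 31 0b 8b]
D3: mem[0x00..0x06] <- [b4 e6 87 8d 09 1a 32]
D4: mem[0x05..0x08] <- [1a 32 74 78]
D5: mem[0x01..0x02] <- [aa b4]
query mem[0x02]=0xb4, mem[0x0f]=0x31, mem[0x1a]=0x74, mem[0x03]=0x8d, mem[0x10]=0x0b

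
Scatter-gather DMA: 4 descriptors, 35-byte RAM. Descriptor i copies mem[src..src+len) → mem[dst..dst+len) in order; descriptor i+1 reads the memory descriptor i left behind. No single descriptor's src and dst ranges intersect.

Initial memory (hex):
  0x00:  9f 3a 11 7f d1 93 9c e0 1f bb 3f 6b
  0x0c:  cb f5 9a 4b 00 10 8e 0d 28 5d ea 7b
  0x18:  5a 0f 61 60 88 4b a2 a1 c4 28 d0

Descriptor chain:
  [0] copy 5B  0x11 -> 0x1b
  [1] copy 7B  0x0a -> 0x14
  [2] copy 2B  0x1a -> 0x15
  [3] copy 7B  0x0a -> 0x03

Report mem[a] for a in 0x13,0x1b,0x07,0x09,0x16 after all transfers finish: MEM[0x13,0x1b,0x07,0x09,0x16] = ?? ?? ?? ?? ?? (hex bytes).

MEM[0x13,0x1b,0x07,0x09,0x16] = 0d 10 9a 00 10

[0] 0x11->0x1b len=5 : 10 8e 0d 28 5d
[1] 0x0a->0x14 len=7 : 3f 6b cb f5 9a 4b 00
[2] 0x1a->0x15 len=2 : 00 10
[3] 0x0a->0x03 len=7 : 3f 6b cb f5 9a 4b 00
query mem[0x13]=0x0d, mem[0x1b]=0x10, mem[0x07]=0x9a, mem[0x09]=0x00, mem[0x16]=0x10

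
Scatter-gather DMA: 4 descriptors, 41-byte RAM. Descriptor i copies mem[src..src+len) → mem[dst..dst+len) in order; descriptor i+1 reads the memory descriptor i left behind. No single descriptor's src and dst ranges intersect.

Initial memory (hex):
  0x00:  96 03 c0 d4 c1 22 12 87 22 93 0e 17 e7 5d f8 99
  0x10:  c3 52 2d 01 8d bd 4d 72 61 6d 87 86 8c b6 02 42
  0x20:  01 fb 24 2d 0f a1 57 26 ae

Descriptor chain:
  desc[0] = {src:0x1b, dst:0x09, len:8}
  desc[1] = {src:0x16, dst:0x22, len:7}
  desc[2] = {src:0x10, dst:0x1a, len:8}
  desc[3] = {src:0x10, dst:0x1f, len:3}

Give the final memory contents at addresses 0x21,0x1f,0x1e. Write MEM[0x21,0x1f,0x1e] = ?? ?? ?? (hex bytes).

  after D0: wrote 8B at 0x09 = 868cb6024201fb24
  after D1: wrote 7B at 0x22 = 4d72616d87868c
  after D2: wrote 8B at 0x1a = 24522d018dbd4d72
  after D3: wrote 3B at 0x1f = 24522d
query mem[0x21]=0x2d, mem[0x1f]=0x24, mem[0x1e]=0x8d

MEM[0x21,0x1f,0x1e] = 2d 24 8d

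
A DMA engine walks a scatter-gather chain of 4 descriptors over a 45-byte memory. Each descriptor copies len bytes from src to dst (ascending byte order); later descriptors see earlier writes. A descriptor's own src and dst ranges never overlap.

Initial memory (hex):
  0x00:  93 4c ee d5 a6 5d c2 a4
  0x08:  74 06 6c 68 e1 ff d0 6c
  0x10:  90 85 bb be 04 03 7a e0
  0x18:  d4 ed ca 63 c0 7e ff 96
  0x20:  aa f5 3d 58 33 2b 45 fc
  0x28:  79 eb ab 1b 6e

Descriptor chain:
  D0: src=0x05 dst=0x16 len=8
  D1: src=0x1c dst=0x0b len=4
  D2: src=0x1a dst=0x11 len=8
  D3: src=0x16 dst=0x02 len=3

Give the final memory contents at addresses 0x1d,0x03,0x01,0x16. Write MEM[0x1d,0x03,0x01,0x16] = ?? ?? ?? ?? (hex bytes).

#0 dst[0x16+8] := {0x5d,0xc2,0xa4,0x74,0x06,0x6c,0x68,0xe1}
#1 dst[0x0b+4] := {0x68,0xe1,0xff,0x96}
#2 dst[0x11+8] := {0x06,0x6c,0x68,0xe1,0xff,0x96,0xaa,0xf5}
#3 dst[0x02+3] := {0x96,0xaa,0xf5}
query mem[0x1d]=0xe1, mem[0x03]=0xaa, mem[0x01]=0x4c, mem[0x16]=0x96

MEM[0x1d,0x03,0x01,0x16] = e1 aa 4c 96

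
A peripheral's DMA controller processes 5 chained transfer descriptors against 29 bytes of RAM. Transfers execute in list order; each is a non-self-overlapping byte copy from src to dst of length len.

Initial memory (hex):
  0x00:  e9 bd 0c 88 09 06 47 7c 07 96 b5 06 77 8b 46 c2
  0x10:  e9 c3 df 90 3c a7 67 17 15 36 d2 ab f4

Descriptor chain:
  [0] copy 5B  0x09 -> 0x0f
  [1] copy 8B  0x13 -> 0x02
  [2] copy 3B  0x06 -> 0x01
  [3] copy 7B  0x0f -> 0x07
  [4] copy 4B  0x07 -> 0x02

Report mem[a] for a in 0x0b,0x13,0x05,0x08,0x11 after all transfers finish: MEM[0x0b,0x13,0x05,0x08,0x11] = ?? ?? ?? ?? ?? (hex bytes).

MEM[0x0b,0x13,0x05,0x08,0x11] = 8b 8b 77 b5 06

D0: mem[0x0f..0x13] <- [96 b5 06 77 8b]
D1: mem[0x02..0x09] <- [8b 3c a7 67 17 15 36 d2]
D2: mem[0x01..0x03] <- [17 15 36]
D3: mem[0x07..0x0d] <- [96 b5 06 77 8b 3c a7]
D4: mem[0x02..0x05] <- [96 b5 06 77]
query mem[0x0b]=0x8b, mem[0x13]=0x8b, mem[0x05]=0x77, mem[0x08]=0xb5, mem[0x11]=0x06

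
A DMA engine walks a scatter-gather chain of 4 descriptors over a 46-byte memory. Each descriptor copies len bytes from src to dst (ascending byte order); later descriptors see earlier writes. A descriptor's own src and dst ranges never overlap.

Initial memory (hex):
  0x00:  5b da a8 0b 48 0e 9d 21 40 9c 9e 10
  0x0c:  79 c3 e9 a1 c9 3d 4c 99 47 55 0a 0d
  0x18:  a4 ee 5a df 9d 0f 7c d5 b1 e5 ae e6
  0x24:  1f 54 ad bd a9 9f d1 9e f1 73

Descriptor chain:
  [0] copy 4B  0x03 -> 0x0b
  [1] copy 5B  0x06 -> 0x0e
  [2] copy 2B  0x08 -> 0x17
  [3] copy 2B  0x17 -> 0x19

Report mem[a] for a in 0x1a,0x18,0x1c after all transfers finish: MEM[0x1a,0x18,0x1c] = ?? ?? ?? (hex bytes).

MEM[0x1a,0x18,0x1c] = 9c 9c 9d

  after D0: wrote 4B at 0x0b = 0b480e9d
  after D1: wrote 5B at 0x0e = 9d21409c9e
  after D2: wrote 2B at 0x17 = 409c
  after D3: wrote 2B at 0x19 = 409c
query mem[0x1a]=0x9c, mem[0x18]=0x9c, mem[0x1c]=0x9d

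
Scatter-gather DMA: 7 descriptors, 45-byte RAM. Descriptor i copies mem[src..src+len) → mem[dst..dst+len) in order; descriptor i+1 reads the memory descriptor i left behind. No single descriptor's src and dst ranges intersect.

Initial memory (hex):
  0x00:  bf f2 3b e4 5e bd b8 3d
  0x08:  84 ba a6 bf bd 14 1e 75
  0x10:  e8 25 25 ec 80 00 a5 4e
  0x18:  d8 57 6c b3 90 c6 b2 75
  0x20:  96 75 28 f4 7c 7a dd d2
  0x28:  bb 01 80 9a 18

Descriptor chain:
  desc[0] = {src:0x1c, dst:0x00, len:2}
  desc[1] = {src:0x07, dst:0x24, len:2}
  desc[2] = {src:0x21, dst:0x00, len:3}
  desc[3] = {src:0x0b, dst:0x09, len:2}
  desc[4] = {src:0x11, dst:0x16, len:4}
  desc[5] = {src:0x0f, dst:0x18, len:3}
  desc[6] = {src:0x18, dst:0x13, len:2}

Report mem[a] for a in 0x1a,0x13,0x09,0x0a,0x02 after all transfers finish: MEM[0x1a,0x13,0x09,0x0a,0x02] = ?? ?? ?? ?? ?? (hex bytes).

MEM[0x1a,0x13,0x09,0x0a,0x02] = 25 75 bf bd f4

  after D0: wrote 2B at 0x00 = 90c6
  after D1: wrote 2B at 0x24 = 3d84
  after D2: wrote 3B at 0x00 = 7528f4
  after D3: wrote 2B at 0x09 = bfbd
  after D4: wrote 4B at 0x16 = 2525ec80
  after D5: wrote 3B at 0x18 = 75e825
  after D6: wrote 2B at 0x13 = 75e8
query mem[0x1a]=0x25, mem[0x13]=0x75, mem[0x09]=0xbf, mem[0x0a]=0xbd, mem[0x02]=0xf4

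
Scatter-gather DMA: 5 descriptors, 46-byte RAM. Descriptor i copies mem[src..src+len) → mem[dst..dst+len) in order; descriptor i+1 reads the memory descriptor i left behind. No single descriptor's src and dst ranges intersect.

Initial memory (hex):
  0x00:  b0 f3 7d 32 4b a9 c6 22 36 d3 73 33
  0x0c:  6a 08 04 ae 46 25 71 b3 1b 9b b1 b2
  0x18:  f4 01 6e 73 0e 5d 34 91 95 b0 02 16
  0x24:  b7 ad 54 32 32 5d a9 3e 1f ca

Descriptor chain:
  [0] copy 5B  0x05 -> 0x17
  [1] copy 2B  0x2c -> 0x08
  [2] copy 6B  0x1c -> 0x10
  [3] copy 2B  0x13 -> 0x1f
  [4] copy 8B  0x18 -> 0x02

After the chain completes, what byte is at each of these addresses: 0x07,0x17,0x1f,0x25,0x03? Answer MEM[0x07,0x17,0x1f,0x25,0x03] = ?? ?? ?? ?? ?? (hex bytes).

MEM[0x07,0x17,0x1f,0x25,0x03] = 5d a9 91 ad 22

D0: mem[0x17..0x1b] <- [a9 c6 22 36 d3]
D1: mem[0x08..0x09] <- [1f ca]
D2: mem[0x10..0x15] <- [0e 5d 34 91 95 b0]
D3: mem[0x1f..0x20] <- [91 95]
D4: mem[0x02..0x09] <- [c6 22 36 d3 0e 5d 34 91]
query mem[0x07]=0x5d, mem[0x17]=0xa9, mem[0x1f]=0x91, mem[0x25]=0xad, mem[0x03]=0x22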